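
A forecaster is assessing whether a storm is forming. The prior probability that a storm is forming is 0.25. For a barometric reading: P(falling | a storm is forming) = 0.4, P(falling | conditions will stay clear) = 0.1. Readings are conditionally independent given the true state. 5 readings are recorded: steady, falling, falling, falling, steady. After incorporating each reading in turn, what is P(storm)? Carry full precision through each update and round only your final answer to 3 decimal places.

0.905

After 'steady': P(storm) = 0.6·0.2500 / (0.6·0.2500 + 0.9·0.7500) ≈ 0.1818
After 'falling': P(storm) = 0.4·0.1818 / (0.4·0.1818 + 0.1·0.8182) ≈ 0.4706
After 'falling': P(storm) = 0.4·0.4706 / (0.4·0.4706 + 0.1·0.5294) ≈ 0.7805
After 'falling': P(storm) = 0.4·0.7805 / (0.4·0.7805 + 0.1·0.2195) ≈ 0.9343
After 'steady': P(storm) = 0.6·0.9343 / (0.6·0.9343 + 0.9·0.0657) ≈ 0.9046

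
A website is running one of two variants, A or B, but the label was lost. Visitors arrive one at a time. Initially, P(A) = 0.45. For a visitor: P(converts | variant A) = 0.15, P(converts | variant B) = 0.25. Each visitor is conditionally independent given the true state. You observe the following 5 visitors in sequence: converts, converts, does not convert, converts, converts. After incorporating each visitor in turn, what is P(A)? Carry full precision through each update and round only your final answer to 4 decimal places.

After 'converts': P(A) = 0.15·0.4500 / (0.15·0.4500 + 0.25·0.5500) ≈ 0.3293
After 'converts': P(A) = 0.15·0.3293 / (0.15·0.3293 + 0.25·0.6707) ≈ 0.2275
After 'does not convert': P(A) = 0.85·0.2275 / (0.85·0.2275 + 0.75·0.7725) ≈ 0.2503
After 'converts': P(A) = 0.15·0.2503 / (0.15·0.2503 + 0.25·0.7497) ≈ 0.1669
After 'converts': P(A) = 0.15·0.1669 / (0.15·0.1669 + 0.25·0.8331) ≈ 0.1073

0.1073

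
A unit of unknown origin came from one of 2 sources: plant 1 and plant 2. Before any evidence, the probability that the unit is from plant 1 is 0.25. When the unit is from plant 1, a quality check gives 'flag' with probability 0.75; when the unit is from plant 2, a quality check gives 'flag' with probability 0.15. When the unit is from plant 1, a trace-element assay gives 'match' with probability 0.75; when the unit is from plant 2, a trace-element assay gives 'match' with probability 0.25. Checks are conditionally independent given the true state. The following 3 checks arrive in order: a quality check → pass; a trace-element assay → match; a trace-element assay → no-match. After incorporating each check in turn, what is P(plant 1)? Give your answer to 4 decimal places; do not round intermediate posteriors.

0.0893

Each posterior becomes the prior for the next update.
After a quality check='pass': P(plant 1) = 0.25·0.2500 / (0.25·0.2500 + 0.85·0.7500) ≈ 0.0893
After a trace-element assay='match': P(plant 1) = 0.75·0.0893 / (0.75·0.0893 + 0.25·0.9107) ≈ 0.2273
After a trace-element assay='no-match': P(plant 1) = 0.25·0.2273 / (0.25·0.2273 + 0.75·0.7727) ≈ 0.0893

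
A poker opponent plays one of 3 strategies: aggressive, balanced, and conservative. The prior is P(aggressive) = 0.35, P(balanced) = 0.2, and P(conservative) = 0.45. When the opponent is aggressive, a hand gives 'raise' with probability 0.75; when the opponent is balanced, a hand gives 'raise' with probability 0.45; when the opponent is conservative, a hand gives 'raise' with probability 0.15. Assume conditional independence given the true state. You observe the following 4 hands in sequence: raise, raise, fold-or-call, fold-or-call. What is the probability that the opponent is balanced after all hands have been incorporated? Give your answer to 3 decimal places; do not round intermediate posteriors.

After 'raise': normaliser = 0.75·0.3500 + 0.45·0.2000 + 0.15·0.4500; P(aggressive) ≈ 0.6250, P(balanced) ≈ 0.2143, P(conservative) ≈ 0.1607
After 'raise': normaliser = 0.75·0.6250 + 0.45·0.2143 + 0.15·0.1607; P(aggressive) ≈ 0.7955, P(balanced) ≈ 0.1636, P(conservative) ≈ 0.0409
After 'fold-or-call': normaliser = 0.25·0.7955 + 0.55·0.1636 + 0.85·0.0409; P(aggressive) ≈ 0.6145, P(balanced) ≈ 0.2781, P(conservative) ≈ 0.1074
After 'fold-or-call': normaliser = 0.25·0.6145 + 0.55·0.2781 + 0.85·0.1074; P(aggressive) ≈ 0.3861, P(balanced) ≈ 0.3844, P(conservative) ≈ 0.2295

0.384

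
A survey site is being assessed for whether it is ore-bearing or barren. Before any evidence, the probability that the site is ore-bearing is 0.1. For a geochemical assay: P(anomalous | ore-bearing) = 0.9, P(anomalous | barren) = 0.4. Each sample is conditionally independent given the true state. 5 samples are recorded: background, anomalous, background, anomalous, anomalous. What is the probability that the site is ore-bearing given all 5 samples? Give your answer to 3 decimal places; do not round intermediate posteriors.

0.034

After 'background': P(ore) = 0.1·0.1000 / (0.1·0.1000 + 0.6·0.9000) ≈ 0.0182
After 'anomalous': P(ore) = 0.9·0.0182 / (0.9·0.0182 + 0.4·0.9818) ≈ 0.0400
After 'background': P(ore) = 0.1·0.0400 / (0.1·0.0400 + 0.6·0.9600) ≈ 0.0069
After 'anomalous': P(ore) = 0.9·0.0069 / (0.9·0.0069 + 0.4·0.9931) ≈ 0.0154
After 'anomalous': P(ore) = 0.9·0.0154 / (0.9·0.0154 + 0.4·0.9846) ≈ 0.0340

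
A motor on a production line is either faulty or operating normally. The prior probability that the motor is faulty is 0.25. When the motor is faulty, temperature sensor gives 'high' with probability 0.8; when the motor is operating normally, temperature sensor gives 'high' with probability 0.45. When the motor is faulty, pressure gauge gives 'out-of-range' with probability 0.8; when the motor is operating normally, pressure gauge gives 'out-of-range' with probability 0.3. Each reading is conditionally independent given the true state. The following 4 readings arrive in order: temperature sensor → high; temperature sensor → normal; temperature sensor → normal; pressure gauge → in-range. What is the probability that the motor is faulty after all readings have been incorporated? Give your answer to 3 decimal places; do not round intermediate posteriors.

After temperature sensor='high': P(faulty) = 0.8·0.2500 / (0.8·0.2500 + 0.45·0.7500) ≈ 0.3721
After temperature sensor='normal': P(faulty) = 0.2·0.3721 / (0.2·0.3721 + 0.55·0.6279) ≈ 0.1773
After temperature sensor='normal': P(faulty) = 0.2·0.1773 / (0.2·0.1773 + 0.55·0.8227) ≈ 0.0727
After pressure gauge='in-range': P(faulty) = 0.2·0.0727 / (0.2·0.0727 + 0.7·0.9273) ≈ 0.0219

0.022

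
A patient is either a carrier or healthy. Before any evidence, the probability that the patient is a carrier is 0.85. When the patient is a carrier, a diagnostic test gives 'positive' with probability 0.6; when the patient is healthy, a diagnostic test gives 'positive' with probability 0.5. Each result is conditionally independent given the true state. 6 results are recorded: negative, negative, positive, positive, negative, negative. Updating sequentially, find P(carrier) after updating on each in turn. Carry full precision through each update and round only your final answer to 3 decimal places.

Apply Bayes' rule sequentially, carrying P(carrier) forward.
After 'negative': P(carrier) = 0.4·0.8500 / (0.4·0.8500 + 0.5·0.1500) ≈ 0.8193
After 'negative': P(carrier) = 0.4·0.8193 / (0.4·0.8193 + 0.5·0.1807) ≈ 0.7839
After 'positive': P(carrier) = 0.6·0.7839 / (0.6·0.7839 + 0.5·0.2161) ≈ 0.8132
After 'positive': P(carrier) = 0.6·0.8132 / (0.6·0.8132 + 0.5·0.1868) ≈ 0.8393
After 'negative': P(carrier) = 0.4·0.8393 / (0.4·0.8393 + 0.5·0.1607) ≈ 0.8069
After 'negative': P(carrier) = 0.4·0.8069 / (0.4·0.8069 + 0.5·0.1931) ≈ 0.7697

0.770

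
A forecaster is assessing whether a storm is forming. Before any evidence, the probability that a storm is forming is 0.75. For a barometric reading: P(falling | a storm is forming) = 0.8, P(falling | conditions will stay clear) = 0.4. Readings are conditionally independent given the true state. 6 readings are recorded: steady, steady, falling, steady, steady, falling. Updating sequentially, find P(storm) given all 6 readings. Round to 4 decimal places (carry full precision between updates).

After 'steady': P(storm) = 0.2·0.7500 / (0.2·0.7500 + 0.6·0.2500) ≈ 0.5000
After 'steady': P(storm) = 0.2·0.5000 / (0.2·0.5000 + 0.6·0.5000) ≈ 0.2500
After 'falling': P(storm) = 0.8·0.2500 / (0.8·0.2500 + 0.4·0.7500) ≈ 0.4000
After 'steady': P(storm) = 0.2·0.4000 / (0.2·0.4000 + 0.6·0.6000) ≈ 0.1818
After 'steady': P(storm) = 0.2·0.1818 / (0.2·0.1818 + 0.6·0.8182) ≈ 0.0690
After 'falling': P(storm) = 0.8·0.0690 / (0.8·0.0690 + 0.4·0.9310) ≈ 0.1290

0.1290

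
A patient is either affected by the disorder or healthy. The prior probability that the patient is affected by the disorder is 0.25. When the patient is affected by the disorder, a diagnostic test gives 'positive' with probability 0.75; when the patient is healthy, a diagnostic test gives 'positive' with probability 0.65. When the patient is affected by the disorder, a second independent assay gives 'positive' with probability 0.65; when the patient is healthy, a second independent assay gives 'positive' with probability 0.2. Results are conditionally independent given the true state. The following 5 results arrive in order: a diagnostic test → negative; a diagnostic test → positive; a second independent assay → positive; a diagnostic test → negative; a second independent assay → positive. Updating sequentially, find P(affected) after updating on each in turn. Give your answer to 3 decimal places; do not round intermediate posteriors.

0.675

After a diagnostic test='negative': P(affected) = 0.25·0.2500 / (0.25·0.2500 + 0.35·0.7500) ≈ 0.1923
After a diagnostic test='positive': P(affected) = 0.75·0.1923 / (0.75·0.1923 + 0.65·0.8077) ≈ 0.2155
After a second independent assay='positive': P(affected) = 0.65·0.2155 / (0.65·0.2155 + 0.2·0.7845) ≈ 0.4717
After a diagnostic test='negative': P(affected) = 0.25·0.4717 / (0.25·0.4717 + 0.35·0.5283) ≈ 0.3894
After a second independent assay='positive': P(affected) = 0.65·0.3894 / (0.65·0.3894 + 0.2·0.6106) ≈ 0.6746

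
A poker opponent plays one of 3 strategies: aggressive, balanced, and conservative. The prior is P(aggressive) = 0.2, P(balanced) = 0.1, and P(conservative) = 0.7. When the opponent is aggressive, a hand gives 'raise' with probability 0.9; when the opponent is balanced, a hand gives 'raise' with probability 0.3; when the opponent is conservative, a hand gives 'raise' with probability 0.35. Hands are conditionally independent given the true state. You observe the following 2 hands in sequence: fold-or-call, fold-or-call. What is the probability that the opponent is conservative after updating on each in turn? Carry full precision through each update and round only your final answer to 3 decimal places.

0.853

After 'fold-or-call': normaliser = 0.1·0.2000 + 0.7·0.1000 + 0.65·0.7000; P(aggressive) ≈ 0.0367, P(balanced) ≈ 0.1284, P(conservative) ≈ 0.8349
After 'fold-or-call': normaliser = 0.1·0.0367 + 0.7·0.1284 + 0.65·0.8349; P(aggressive) ≈ 0.0058, P(balanced) ≈ 0.1413, P(conservative) ≈ 0.8529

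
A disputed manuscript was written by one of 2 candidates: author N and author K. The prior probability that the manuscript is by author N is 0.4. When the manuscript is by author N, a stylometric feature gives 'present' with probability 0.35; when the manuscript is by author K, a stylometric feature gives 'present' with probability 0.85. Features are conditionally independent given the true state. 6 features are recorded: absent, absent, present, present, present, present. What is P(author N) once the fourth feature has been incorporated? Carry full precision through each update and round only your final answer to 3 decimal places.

Each posterior becomes the prior for the next update.
After 'absent': P(author N) = 0.65·0.4000 / (0.65·0.4000 + 0.15·0.6000) ≈ 0.7429
After 'absent': P(author N) = 0.65·0.7429 / (0.65·0.7429 + 0.15·0.2571) ≈ 0.9260
After 'present': P(author N) = 0.35·0.9260 / (0.35·0.9260 + 0.85·0.0740) ≈ 0.8375
After 'present': P(author N) = 0.35·0.8375 / (0.35·0.8375 + 0.85·0.1625) ≈ 0.6797

0.680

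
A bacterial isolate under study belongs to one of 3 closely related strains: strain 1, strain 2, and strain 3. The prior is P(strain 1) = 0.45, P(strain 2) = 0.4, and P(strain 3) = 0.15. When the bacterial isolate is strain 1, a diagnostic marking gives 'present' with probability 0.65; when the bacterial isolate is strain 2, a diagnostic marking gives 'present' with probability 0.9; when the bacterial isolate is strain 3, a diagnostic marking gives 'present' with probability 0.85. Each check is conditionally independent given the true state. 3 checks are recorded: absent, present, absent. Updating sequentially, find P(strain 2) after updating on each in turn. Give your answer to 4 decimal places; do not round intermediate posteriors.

0.0851

After 'absent': normaliser = 0.35·0.4500 + 0.1·0.4000 + 0.15·0.1500; P(strain 1) ≈ 0.7159, P(strain 2) ≈ 0.1818, P(strain 3) ≈ 0.1023
After 'present': normaliser = 0.65·0.7159 + 0.9·0.1818 + 0.85·0.1023; P(strain 1) ≈ 0.6500, P(strain 2) ≈ 0.2286, P(strain 3) ≈ 0.1214
After 'absent': normaliser = 0.35·0.6500 + 0.1·0.2286 + 0.15·0.1214; P(strain 1) ≈ 0.8471, P(strain 2) ≈ 0.0851, P(strain 3) ≈ 0.0678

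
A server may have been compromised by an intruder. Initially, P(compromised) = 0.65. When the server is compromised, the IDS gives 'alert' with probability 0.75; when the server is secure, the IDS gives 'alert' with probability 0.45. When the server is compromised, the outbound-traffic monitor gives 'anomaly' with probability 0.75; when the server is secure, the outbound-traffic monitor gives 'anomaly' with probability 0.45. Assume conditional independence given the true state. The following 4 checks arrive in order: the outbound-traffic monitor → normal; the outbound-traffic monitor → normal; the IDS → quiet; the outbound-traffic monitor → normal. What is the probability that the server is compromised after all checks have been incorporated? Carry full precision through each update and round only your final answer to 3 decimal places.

After the outbound-traffic monitor='normal': P(compromised) = 0.25·0.6500 / (0.25·0.6500 + 0.55·0.3500) ≈ 0.4577
After the outbound-traffic monitor='normal': P(compromised) = 0.25·0.4577 / (0.25·0.4577 + 0.55·0.5423) ≈ 0.2773
After the IDS='quiet': P(compromised) = 0.25·0.2773 / (0.25·0.2773 + 0.55·0.7227) ≈ 0.1485
After the outbound-traffic monitor='normal': P(compromised) = 0.25·0.1485 / (0.25·0.1485 + 0.55·0.8515) ≈ 0.0735

0.073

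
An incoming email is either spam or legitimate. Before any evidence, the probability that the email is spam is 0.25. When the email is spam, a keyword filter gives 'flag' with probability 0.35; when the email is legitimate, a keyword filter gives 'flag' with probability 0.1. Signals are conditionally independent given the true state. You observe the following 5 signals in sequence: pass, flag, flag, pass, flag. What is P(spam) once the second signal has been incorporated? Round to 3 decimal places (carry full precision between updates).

0.457

After 'pass': P(spam) = 0.65·0.2500 / (0.65·0.2500 + 0.9·0.7500) ≈ 0.1940
After 'flag': P(spam) = 0.35·0.1940 / (0.35·0.1940 + 0.1·0.8060) ≈ 0.4573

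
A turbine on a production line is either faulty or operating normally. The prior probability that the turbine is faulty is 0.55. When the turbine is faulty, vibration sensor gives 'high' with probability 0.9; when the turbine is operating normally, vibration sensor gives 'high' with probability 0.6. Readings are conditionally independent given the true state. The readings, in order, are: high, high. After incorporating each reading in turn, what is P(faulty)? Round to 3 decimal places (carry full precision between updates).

0.733

Apply Bayes' rule sequentially, carrying P(faulty) forward.
After 'high': P(faulty) = 0.9·0.5500 / (0.9·0.5500 + 0.6·0.4500) ≈ 0.6471
After 'high': P(faulty) = 0.9·0.6471 / (0.9·0.6471 + 0.6·0.3529) ≈ 0.7333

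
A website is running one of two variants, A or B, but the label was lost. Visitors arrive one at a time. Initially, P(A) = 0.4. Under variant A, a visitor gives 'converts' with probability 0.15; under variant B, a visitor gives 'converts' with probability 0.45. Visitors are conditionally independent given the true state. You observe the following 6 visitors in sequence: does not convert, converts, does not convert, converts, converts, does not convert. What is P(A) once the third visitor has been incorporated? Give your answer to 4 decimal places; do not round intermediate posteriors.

After 'does not convert': P(A) = 0.85·0.4000 / (0.85·0.4000 + 0.55·0.6000) ≈ 0.5075
After 'converts': P(A) = 0.15·0.5075 / (0.15·0.5075 + 0.45·0.4925) ≈ 0.2556
After 'does not convert': P(A) = 0.85·0.2556 / (0.85·0.2556 + 0.55·0.7444) ≈ 0.3467

0.3467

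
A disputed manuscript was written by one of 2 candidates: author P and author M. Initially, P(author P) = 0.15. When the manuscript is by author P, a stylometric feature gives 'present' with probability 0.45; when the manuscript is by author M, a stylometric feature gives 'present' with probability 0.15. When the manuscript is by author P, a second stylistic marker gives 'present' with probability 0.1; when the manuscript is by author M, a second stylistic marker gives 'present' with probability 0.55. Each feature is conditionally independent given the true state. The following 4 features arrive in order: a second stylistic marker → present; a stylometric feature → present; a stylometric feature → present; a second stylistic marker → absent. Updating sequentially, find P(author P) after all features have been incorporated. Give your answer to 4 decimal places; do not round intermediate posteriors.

After a second stylistic marker='present': P(author P) = 0.1·0.1500 / (0.1·0.1500 + 0.55·0.8500) ≈ 0.0311
After a stylometric feature='present': P(author P) = 0.45·0.0311 / (0.45·0.0311 + 0.15·0.9689) ≈ 0.0878
After a stylometric feature='present': P(author P) = 0.45·0.0878 / (0.45·0.0878 + 0.15·0.9122) ≈ 0.2241
After a second stylistic marker='absent': P(author P) = 0.9·0.2241 / (0.9·0.2241 + 0.45·0.7759) ≈ 0.3661

0.3661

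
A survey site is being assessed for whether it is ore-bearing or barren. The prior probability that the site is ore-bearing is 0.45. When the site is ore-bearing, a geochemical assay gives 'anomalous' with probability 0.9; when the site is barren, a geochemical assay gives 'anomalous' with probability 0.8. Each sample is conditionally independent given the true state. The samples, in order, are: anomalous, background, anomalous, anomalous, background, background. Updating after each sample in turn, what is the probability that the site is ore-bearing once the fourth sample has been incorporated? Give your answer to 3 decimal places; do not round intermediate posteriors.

Each posterior becomes the prior for the next update.
After 'anomalous': P(ore) = 0.9·0.4500 / (0.9·0.4500 + 0.8·0.5500) ≈ 0.4793
After 'background': P(ore) = 0.1·0.4793 / (0.1·0.4793 + 0.2·0.5207) ≈ 0.3152
After 'anomalous': P(ore) = 0.9·0.3152 / (0.9·0.3152 + 0.8·0.6848) ≈ 0.3411
After 'anomalous': P(ore) = 0.9·0.3411 / (0.9·0.3411 + 0.8·0.6589) ≈ 0.3681

0.368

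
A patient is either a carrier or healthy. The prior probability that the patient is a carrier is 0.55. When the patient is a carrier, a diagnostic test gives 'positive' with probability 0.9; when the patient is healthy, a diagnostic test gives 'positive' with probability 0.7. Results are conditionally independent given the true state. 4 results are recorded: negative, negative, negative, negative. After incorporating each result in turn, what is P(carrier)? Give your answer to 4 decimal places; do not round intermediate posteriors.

0.0149

After 'negative': P(carrier) = 0.1·0.5500 / (0.1·0.5500 + 0.3·0.4500) ≈ 0.2895
After 'negative': P(carrier) = 0.1·0.2895 / (0.1·0.2895 + 0.3·0.7105) ≈ 0.1196
After 'negative': P(carrier) = 0.1·0.1196 / (0.1·0.1196 + 0.3·0.8804) ≈ 0.0433
After 'negative': P(carrier) = 0.1·0.0433 / (0.1·0.0433 + 0.3·0.9567) ≈ 0.0149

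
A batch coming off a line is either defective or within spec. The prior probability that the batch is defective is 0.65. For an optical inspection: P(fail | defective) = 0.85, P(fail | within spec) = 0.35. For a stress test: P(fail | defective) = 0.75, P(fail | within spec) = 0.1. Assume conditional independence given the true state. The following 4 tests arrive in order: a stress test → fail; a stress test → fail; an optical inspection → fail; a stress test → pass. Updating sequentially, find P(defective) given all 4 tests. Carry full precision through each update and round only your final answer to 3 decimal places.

Apply Bayes' rule sequentially, carrying P(defective) forward.
After a stress test='fail': P(defective) = 0.75·0.6500 / (0.75·0.6500 + 0.1·0.3500) ≈ 0.9330
After a stress test='fail': P(defective) = 0.75·0.9330 / (0.75·0.9330 + 0.1·0.0670) ≈ 0.9905
After an optical inspection='fail': P(defective) = 0.85·0.9905 / (0.85·0.9905 + 0.35·0.0095) ≈ 0.9961
After a stress test='pass': P(defective) = 0.25·0.9961 / (0.25·0.9961 + 0.9·0.0039) ≈ 0.9860

0.986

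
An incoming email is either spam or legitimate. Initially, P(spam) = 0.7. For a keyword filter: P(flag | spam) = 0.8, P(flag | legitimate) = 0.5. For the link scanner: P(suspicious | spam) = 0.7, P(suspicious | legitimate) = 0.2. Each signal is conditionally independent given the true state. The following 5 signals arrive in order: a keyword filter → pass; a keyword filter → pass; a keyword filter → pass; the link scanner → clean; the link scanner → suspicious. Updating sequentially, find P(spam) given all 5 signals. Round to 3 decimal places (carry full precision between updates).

0.164

After a keyword filter='pass': P(spam) = 0.2·0.7000 / (0.2·0.7000 + 0.5·0.3000) ≈ 0.4828
After a keyword filter='pass': P(spam) = 0.2·0.4828 / (0.2·0.4828 + 0.5·0.5172) ≈ 0.2718
After a keyword filter='pass': P(spam) = 0.2·0.2718 / (0.2·0.2718 + 0.5·0.7282) ≈ 0.1299
After the link scanner='clean': P(spam) = 0.3·0.1299 / (0.3·0.1299 + 0.8·0.8701) ≈ 0.0530
After the link scanner='suspicious': P(spam) = 0.7·0.0530 / (0.7·0.0530 + 0.2·0.9470) ≈ 0.1639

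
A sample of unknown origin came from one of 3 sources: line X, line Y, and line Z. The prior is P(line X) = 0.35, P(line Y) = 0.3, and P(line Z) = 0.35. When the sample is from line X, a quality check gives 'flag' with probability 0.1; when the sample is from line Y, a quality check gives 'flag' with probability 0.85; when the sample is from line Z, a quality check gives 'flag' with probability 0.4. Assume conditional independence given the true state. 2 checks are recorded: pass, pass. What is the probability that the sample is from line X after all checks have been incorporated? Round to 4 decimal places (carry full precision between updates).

After 'pass': normaliser = 0.9·0.3500 + 0.15·0.3000 + 0.6·0.3500; P(line X) ≈ 0.5526, P(line Y) ≈ 0.0789, P(line Z) ≈ 0.3684
After 'pass': normaliser = 0.9·0.5526 + 0.15·0.0789 + 0.6·0.3684; P(line X) ≈ 0.6811, P(line Y) ≈ 0.0162, P(line Z) ≈ 0.3027

0.6811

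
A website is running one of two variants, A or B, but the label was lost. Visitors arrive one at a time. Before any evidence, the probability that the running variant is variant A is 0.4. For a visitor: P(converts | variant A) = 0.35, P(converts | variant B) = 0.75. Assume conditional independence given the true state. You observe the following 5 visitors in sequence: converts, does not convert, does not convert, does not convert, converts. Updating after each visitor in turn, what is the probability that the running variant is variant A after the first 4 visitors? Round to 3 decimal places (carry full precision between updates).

0.845

Each posterior becomes the prior for the next update.
After 'converts': P(A) = 0.35·0.4000 / (0.35·0.4000 + 0.75·0.6000) ≈ 0.2373
After 'does not convert': P(A) = 0.65·0.2373 / (0.65·0.2373 + 0.25·0.7627) ≈ 0.4472
After 'does not convert': P(A) = 0.65·0.4472 / (0.65·0.4472 + 0.25·0.5528) ≈ 0.6777
After 'does not convert': P(A) = 0.65·0.6777 / (0.65·0.6777 + 0.25·0.3223) ≈ 0.8454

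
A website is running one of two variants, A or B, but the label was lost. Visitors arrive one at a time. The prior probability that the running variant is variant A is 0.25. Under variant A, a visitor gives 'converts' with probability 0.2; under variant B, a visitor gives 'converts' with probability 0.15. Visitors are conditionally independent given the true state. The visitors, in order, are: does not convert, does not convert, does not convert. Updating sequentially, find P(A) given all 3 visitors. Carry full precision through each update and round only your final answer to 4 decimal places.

Apply Bayes' rule sequentially, carrying P(A) forward.
After 'does not convert': P(A) = 0.8·0.2500 / (0.8·0.2500 + 0.85·0.7500) ≈ 0.2388
After 'does not convert': P(A) = 0.8·0.2388 / (0.8·0.2388 + 0.85·0.7612) ≈ 0.2280
After 'does not convert': P(A) = 0.8·0.2280 / (0.8·0.2280 + 0.85·0.7720) ≈ 0.2175

0.2175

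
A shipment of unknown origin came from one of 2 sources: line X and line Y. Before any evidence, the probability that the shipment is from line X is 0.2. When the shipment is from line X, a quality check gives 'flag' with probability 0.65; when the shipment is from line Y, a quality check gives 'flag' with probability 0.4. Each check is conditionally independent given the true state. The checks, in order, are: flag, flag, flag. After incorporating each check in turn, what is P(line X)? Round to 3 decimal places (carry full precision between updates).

0.518

After 'flag': P(line X) = 0.65·0.2000 / (0.65·0.2000 + 0.4·0.8000) ≈ 0.2889
After 'flag': P(line X) = 0.65·0.2889 / (0.65·0.2889 + 0.4·0.7111) ≈ 0.3976
After 'flag': P(line X) = 0.65·0.3976 / (0.65·0.3976 + 0.4·0.6024) ≈ 0.5176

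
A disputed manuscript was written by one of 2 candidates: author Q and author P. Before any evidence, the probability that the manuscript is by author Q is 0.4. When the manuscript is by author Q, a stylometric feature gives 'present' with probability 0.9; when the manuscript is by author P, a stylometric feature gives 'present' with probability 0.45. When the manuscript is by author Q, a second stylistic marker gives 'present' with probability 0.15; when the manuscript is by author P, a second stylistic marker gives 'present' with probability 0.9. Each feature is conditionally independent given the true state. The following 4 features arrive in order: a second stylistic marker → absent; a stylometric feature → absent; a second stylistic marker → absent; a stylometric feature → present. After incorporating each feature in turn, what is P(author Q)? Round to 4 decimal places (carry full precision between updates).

0.9460

After a second stylistic marker='absent': P(author Q) = 0.85·0.4000 / (0.85·0.4000 + 0.1·0.6000) ≈ 0.8500
After a stylometric feature='absent': P(author Q) = 0.1·0.8500 / (0.1·0.8500 + 0.55·0.1500) ≈ 0.5075
After a second stylistic marker='absent': P(author Q) = 0.85·0.5075 / (0.85·0.5075 + 0.1·0.4925) ≈ 0.8975
After a stylometric feature='present': P(author Q) = 0.9·0.8975 / (0.9·0.8975 + 0.45·0.1025) ≈ 0.9460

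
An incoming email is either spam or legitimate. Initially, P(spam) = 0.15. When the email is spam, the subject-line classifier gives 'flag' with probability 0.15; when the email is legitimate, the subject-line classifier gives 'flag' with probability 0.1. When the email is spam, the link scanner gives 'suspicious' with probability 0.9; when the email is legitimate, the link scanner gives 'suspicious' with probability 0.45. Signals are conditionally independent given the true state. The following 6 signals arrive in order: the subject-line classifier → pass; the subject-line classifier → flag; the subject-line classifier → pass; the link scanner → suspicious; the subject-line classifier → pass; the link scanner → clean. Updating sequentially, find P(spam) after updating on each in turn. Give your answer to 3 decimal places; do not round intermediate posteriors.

0.075

After the subject-line classifier='pass': P(spam) = 0.85·0.1500 / (0.85·0.1500 + 0.9·0.8500) ≈ 0.1429
After the subject-line classifier='flag': P(spam) = 0.15·0.1429 / (0.15·0.1429 + 0.1·0.8571) ≈ 0.2000
After the subject-line classifier='pass': P(spam) = 0.85·0.2000 / (0.85·0.2000 + 0.9·0.8000) ≈ 0.1910
After the link scanner='suspicious': P(spam) = 0.9·0.1910 / (0.9·0.1910 + 0.45·0.8090) ≈ 0.3208
After the subject-line classifier='pass': P(spam) = 0.85·0.3208 / (0.85·0.3208 + 0.9·0.6792) ≈ 0.3084
After the link scanner='clean': P(spam) = 0.1·0.3084 / (0.1·0.3084 + 0.55·0.6916) ≈ 0.0750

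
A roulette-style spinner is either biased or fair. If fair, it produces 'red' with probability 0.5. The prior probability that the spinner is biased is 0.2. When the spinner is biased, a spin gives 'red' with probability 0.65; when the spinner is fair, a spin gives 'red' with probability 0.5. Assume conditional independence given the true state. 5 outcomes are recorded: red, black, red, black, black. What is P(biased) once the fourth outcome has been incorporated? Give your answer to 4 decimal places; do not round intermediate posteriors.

Each posterior becomes the prior for the next update.
After 'red': P(biased) = 0.65·0.2000 / (0.65·0.2000 + 0.5·0.8000) ≈ 0.2453
After 'black': P(biased) = 0.35·0.2453 / (0.35·0.2453 + 0.5·0.7547) ≈ 0.1853
After 'red': P(biased) = 0.65·0.1853 / (0.65·0.1853 + 0.5·0.8147) ≈ 0.2282
After 'black': P(biased) = 0.35·0.2282 / (0.35·0.2282 + 0.5·0.7718) ≈ 0.1715

0.1715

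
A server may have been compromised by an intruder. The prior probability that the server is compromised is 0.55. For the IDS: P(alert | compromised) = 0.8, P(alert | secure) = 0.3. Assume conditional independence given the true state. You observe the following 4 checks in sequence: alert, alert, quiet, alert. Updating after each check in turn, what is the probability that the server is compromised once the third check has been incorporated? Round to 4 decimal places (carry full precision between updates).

0.7129

After 'alert': P(compromised) = 0.8·0.5500 / (0.8·0.5500 + 0.3·0.4500) ≈ 0.7652
After 'alert': P(compromised) = 0.8·0.7652 / (0.8·0.7652 + 0.3·0.2348) ≈ 0.8968
After 'quiet': P(compromised) = 0.2·0.8968 / (0.2·0.8968 + 0.7·0.1032) ≈ 0.7129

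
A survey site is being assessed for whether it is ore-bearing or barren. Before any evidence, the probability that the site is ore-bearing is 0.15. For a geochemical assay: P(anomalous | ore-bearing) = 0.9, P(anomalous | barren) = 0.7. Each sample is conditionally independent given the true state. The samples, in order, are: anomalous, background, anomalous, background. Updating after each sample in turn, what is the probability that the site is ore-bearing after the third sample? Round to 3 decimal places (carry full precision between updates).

0.089

After 'anomalous': P(ore) = 0.9·0.1500 / (0.9·0.1500 + 0.7·0.8500) ≈ 0.1849
After 'background': P(ore) = 0.1·0.1849 / (0.1·0.1849 + 0.3·0.8151) ≈ 0.0703
After 'anomalous': P(ore) = 0.9·0.0703 / (0.9·0.0703 + 0.7·0.9297) ≈ 0.0886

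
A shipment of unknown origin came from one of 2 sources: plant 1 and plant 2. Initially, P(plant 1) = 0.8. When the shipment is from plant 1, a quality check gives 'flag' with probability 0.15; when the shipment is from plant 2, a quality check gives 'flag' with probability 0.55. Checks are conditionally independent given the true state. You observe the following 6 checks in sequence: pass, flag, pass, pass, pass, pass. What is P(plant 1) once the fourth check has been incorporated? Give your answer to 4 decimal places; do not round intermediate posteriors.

0.8803

After 'pass': P(plant 1) = 0.85·0.8000 / (0.85·0.8000 + 0.45·0.2000) ≈ 0.8831
After 'flag': P(plant 1) = 0.15·0.8831 / (0.15·0.8831 + 0.55·0.1169) ≈ 0.6733
After 'pass': P(plant 1) = 0.85·0.6733 / (0.85·0.6733 + 0.45·0.3267) ≈ 0.7956
After 'pass': P(plant 1) = 0.85·0.7956 / (0.85·0.7956 + 0.45·0.2044) ≈ 0.8803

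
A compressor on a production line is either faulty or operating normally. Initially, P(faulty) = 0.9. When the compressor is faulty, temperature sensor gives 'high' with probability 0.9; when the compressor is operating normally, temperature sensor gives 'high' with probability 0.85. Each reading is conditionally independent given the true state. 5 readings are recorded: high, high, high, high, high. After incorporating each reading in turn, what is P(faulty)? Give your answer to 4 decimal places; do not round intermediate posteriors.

After 'high': P(faulty) = 0.9·0.9000 / (0.9·0.9000 + 0.85·0.1000) ≈ 0.9050
After 'high': P(faulty) = 0.9·0.9050 / (0.9·0.9050 + 0.85·0.0950) ≈ 0.9098
After 'high': P(faulty) = 0.9·0.9098 / (0.9·0.9098 + 0.85·0.0902) ≈ 0.9144
After 'high': P(faulty) = 0.9·0.9144 / (0.9·0.9144 + 0.85·0.0856) ≈ 0.9188
After 'high': P(faulty) = 0.9·0.9188 / (0.9·0.9188 + 0.85·0.0812) ≈ 0.9229

0.9229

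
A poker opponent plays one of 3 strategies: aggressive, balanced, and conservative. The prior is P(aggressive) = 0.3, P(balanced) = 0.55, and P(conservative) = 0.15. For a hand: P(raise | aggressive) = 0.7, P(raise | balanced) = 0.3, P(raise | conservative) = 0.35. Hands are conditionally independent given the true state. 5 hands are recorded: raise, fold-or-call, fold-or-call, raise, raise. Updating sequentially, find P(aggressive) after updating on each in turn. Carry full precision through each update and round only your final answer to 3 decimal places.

0.481

After 'raise': normaliser = 0.7·0.3000 + 0.3·0.5500 + 0.35·0.1500; P(aggressive) ≈ 0.4912, P(balanced) ≈ 0.3860, P(conservative) ≈ 0.1228
After 'fold-or-call': normaliser = 0.3·0.4912 + 0.7·0.3860 + 0.65·0.1228; P(aggressive) ≈ 0.2963, P(balanced) ≈ 0.5432, P(conservative) ≈ 0.1605
After 'fold-or-call': normaliser = 0.3·0.2963 + 0.7·0.5432 + 0.65·0.1605; P(aggressive) ≈ 0.1550, P(balanced) ≈ 0.6631, P(conservative) ≈ 0.1819
After 'raise': normaliser = 0.7·0.1550 + 0.3·0.6631 + 0.35·0.1819; P(aggressive) ≈ 0.2924, P(balanced) ≈ 0.5360, P(conservative) ≈ 0.1716
After 'raise': normaliser = 0.7·0.2924 + 0.3·0.5360 + 0.35·0.1716; P(aggressive) ≈ 0.4810, P(balanced) ≈ 0.3779, P(conservative) ≈ 0.1411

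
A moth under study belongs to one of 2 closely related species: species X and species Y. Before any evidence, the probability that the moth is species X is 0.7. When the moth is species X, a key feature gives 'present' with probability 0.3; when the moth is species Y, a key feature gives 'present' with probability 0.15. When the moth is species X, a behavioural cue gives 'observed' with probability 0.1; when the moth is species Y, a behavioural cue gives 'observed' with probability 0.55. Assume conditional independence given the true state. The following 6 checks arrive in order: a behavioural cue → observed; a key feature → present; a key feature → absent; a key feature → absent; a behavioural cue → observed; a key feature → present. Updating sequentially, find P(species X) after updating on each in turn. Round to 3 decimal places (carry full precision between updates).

0.173

After a behavioural cue='observed': P(species X) = 0.1·0.7000 / (0.1·0.7000 + 0.55·0.3000) ≈ 0.2979
After a key feature='present': P(species X) = 0.3·0.2979 / (0.3·0.2979 + 0.15·0.7021) ≈ 0.4590
After a key feature='absent': P(species X) = 0.7·0.4590 / (0.7·0.4590 + 0.85·0.5410) ≈ 0.4113
After a key feature='absent': P(species X) = 0.7·0.4113 / (0.7·0.4113 + 0.85·0.5887) ≈ 0.3653
After a behavioural cue='observed': P(species X) = 0.1·0.3653 / (0.1·0.3653 + 0.55·0.6347) ≈ 0.0947
After a key feature='present': P(species X) = 0.3·0.0947 / (0.3·0.0947 + 0.15·0.9053) ≈ 0.1730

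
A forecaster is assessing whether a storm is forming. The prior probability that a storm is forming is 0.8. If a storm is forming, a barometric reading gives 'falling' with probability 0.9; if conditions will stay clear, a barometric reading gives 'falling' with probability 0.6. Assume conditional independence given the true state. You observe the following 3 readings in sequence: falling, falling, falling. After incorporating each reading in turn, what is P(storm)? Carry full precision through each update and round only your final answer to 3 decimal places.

After 'falling': P(storm) = 0.9·0.8000 / (0.9·0.8000 + 0.6·0.2000) ≈ 0.8571
After 'falling': P(storm) = 0.9·0.8571 / (0.9·0.8571 + 0.6·0.1429) ≈ 0.9000
After 'falling': P(storm) = 0.9·0.9000 / (0.9·0.9000 + 0.6·0.1000) ≈ 0.9310

0.931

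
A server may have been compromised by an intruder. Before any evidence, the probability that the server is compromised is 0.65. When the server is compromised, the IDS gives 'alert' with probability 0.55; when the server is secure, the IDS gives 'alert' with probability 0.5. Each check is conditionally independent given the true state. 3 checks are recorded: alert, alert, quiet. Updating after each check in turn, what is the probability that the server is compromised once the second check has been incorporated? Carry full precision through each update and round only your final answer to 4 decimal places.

Apply Bayes' rule sequentially, carrying P(compromised) forward.
After 'alert': P(compromised) = 0.55·0.6500 / (0.55·0.6500 + 0.5·0.3500) ≈ 0.6714
After 'alert': P(compromised) = 0.55·0.6714 / (0.55·0.6714 + 0.5·0.3286) ≈ 0.6920

0.6920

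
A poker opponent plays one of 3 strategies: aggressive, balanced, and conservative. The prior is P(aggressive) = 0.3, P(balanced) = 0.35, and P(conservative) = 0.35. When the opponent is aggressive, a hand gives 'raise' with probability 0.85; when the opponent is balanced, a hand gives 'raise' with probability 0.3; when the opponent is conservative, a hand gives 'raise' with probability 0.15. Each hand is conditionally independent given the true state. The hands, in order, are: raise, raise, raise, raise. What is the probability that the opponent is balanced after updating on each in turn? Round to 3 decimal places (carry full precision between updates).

0.018

After 'raise': normaliser = 0.85·0.3000 + 0.3·0.3500 + 0.15·0.3500; P(aggressive) ≈ 0.6182, P(balanced) ≈ 0.2545, P(conservative) ≈ 0.1273
After 'raise': normaliser = 0.85·0.6182 + 0.3·0.2545 + 0.15·0.1273; P(aggressive) ≈ 0.8463, P(balanced) ≈ 0.1230, P(conservative) ≈ 0.0307
After 'raise': normaliser = 0.85·0.8463 + 0.3·0.1230 + 0.15·0.0307; P(aggressive) ≈ 0.9454, P(balanced) ≈ 0.0485, P(conservative) ≈ 0.0061
After 'raise': normaliser = 0.85·0.9454 + 0.3·0.0485 + 0.15·0.0061; P(aggressive) ≈ 0.9811, P(balanced) ≈ 0.0178, P(conservative) ≈ 0.0011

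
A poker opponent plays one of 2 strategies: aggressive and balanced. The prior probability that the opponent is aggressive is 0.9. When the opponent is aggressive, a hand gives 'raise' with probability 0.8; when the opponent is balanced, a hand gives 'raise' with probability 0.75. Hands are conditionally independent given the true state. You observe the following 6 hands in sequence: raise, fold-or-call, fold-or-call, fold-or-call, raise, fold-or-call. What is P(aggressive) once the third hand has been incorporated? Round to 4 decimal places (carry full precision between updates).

0.8600

After 'raise': P(aggressive) = 0.8·0.9000 / (0.8·0.9000 + 0.75·0.1000) ≈ 0.9057
After 'fold-or-call': P(aggressive) = 0.2·0.9057 / (0.2·0.9057 + 0.25·0.0943) ≈ 0.8848
After 'fold-or-call': P(aggressive) = 0.2·0.8848 / (0.2·0.8848 + 0.25·0.1152) ≈ 0.8600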